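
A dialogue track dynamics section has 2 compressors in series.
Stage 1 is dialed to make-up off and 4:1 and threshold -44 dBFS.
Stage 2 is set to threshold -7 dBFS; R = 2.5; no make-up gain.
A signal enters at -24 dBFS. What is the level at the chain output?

Stage 1: 20 dB above -44 dBFS, reduced 4:1 to 5 dB above → -39 dBFS.
Stage 2: below threshold (-39 ≤ -7); passes unchanged; output -39 dBFS.

-39 dBFS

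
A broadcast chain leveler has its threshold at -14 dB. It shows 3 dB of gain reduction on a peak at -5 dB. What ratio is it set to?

1.5:1

Input overshoot = -5 − (-14) = 9 dB.
Output overshoot = 9 − 3 = 6 dB.
Ratio = input overshoot / output overshoot = 9 / 6 = 1.5.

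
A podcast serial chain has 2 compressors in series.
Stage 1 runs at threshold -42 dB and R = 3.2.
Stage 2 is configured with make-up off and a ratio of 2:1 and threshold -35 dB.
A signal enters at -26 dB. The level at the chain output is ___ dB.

Stage 1: -26 dB is 16 dB over -42 dB; at 3.2:1 that becomes 5 dB over, giving -37 dB.
Stage 2: below threshold (-37 ≤ -35); passes unchanged; output -37 dB.

-37 dB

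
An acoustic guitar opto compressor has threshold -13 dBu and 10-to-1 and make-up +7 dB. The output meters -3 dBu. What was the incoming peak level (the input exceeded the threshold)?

17 dBu

Stripping the +7 dB make-up gives -10 dBu at the gain stage.
The compressed level sits -10 − (-13) = 3 dB over threshold.
Before 10:1 compression the overshoot was 3 × 10 = 30 dB, so input = -13 + 30 = 17 dBu.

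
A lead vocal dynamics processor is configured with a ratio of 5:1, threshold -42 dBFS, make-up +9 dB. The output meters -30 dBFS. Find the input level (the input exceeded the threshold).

Stripping the +9 dB make-up gives -39 dBFS at the gain stage.
That's 3 dB above the -42 dBFS threshold.
Undo the ratio: input overshoot = 3 × 5 = 15 dB, giving input = -27 dBFS.

-27 dBFS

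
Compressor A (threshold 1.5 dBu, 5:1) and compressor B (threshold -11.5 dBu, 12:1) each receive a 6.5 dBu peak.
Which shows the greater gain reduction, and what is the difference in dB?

A: overshoot 5 dB → output overshoot 1 dB → GR 4 dB.
B: overshoot 18 dB → output overshoot 1.5 dB → GR 16.5 dB.
B applies 12.5 dB more gain reduction.

B, by 12.5 dB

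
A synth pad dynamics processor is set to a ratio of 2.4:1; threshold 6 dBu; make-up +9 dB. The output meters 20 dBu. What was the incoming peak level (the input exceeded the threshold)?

18 dBu

Before make-up, the level was 20 − 9 = 11 dBu.
Post-compression overshoot = 11 − 6 = 5 dB.
Undo the ratio: input overshoot = 5 × 2.4 = 12 dB, giving input = 18 dBu.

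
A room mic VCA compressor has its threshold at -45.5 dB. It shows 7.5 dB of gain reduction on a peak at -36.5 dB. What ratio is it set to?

Input overshoot = -36.5 − (-45.5) = 9 dB.
Output overshoot = 9 − 7.5 = 1.5 dB.
Ratio = input overshoot / output overshoot = 9 / 1.5 = 6.

6:1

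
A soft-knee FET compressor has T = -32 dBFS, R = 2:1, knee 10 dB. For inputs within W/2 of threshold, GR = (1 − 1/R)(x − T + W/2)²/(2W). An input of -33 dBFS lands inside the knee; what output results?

-33.4 dBFS

x − T + W/2 = -33 − (-32) + 5 = 4.
GR = (1 − 1/2) × 4² / 20 = 0.5 × 16 / 20 = 0.4 dB.
Output = -33 − 0.4 = -33.4 dBFS.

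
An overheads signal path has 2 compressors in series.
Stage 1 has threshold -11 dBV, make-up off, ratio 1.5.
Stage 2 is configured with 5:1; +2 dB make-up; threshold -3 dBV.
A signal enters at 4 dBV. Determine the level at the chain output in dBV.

Stage 1: 15 dB above -11 dBV, reduced 1.5:1 to 10 dB above → -1 dBV.
Stage 2: 2 dB above -3 dBV, reduced 5:1 to 0.4 dB above → -2.6 dBV; +2 dB make-up → -0.6 dBV.

-0.6 dBV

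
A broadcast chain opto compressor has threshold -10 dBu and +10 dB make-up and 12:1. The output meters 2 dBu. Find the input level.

Before make-up, the level was 2 − 10 = -8 dBu.
That's 2 dB above the -10 dBu threshold.
Input overshoot = R × output overshoot = 24 dB → input = -10 + 24 = 14 dBu.

14 dBu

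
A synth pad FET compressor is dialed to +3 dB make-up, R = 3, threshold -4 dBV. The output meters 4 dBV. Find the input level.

11 dBV

Before make-up, the level was 4 − 3 = 1 dBV.
That's 5 dB above the -4 dBV threshold.
Input overshoot = R × output overshoot = 15 dB → input = -4 + 15 = 11 dBV.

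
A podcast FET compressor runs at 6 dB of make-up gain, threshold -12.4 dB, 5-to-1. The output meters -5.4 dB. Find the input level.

Remove make-up: -5.4 − 6 = -11.4 dB.
Post-compression overshoot = -11.4 − (-12.4) = 1 dB.
Undo the ratio: input overshoot = 1 × 5 = 5 dB, giving input = -7.4 dB.

-7.4 dB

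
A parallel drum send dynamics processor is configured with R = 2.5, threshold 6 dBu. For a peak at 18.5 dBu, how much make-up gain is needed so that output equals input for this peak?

Without make-up, output = threshold + overshoot/2.5 = 6 + 5 = 11 dBu.
Gap to target: 7.5 dB.

7.5 dB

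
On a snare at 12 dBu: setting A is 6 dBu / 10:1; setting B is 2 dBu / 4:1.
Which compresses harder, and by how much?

A: 6 dB over, compressed to 0.6 dB over, so 5.4 dB of GR.
B: 10 dB over, compressed to 2.5 dB over, so 7.5 dB of GR.
B reduces 2.1 dB more.

B, by 2.1 dB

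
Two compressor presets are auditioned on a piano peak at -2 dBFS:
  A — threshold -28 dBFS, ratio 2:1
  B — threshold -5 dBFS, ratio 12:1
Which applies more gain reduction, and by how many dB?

A: 26 dB over, compressed to 13 dB over, so 13 dB of GR.
B: 3 dB over, compressed to 0.25 dB over, so 2.75 dB of GR.
A reduces 10.25 dB more.

A, by 10.25 dB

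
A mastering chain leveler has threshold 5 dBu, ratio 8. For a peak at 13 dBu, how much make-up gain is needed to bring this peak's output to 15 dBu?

9 dB

Overshoot 8 dB → 8/8 = 1 dB after compression, so the compressed level is 5 + 1 = 6 dBu.
Make-up = target − compressed = 15 − 6 = 9 dB.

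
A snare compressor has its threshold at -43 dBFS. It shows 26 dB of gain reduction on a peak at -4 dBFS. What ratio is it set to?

3:1

Input overshoot = -4 − (-43) = 39 dB.
Output overshoot = 39 − 26 = 13 dB.
Ratio = input overshoot / output overshoot = 39 / 13 = 3.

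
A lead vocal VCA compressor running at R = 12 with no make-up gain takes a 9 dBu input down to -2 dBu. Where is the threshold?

Gain reduction = 9 − (-2) = 11 dB; output overshoot = GR / (R − 1) = 11 / 11 = 1 dB.
Threshold = output − output overshoot = -2 − 1 = -3 dBu.

-3 dBu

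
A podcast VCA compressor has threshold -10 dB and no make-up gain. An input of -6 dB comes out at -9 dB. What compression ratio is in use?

4:1

Input overshoot = -6 − (-10) = 4 dB; output overshoot = -9 − (-10) = 1 dB.
Ratio = 4 / 1 = 4.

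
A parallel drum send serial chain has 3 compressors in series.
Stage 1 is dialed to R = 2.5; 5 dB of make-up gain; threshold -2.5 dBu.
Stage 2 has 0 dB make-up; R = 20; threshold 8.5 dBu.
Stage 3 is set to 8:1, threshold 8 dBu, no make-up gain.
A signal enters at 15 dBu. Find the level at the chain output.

8.06875 dBu

Stage 1: overshoot 17.5 dB → 17.5/2.5 = 7 dB → 4.5 dBu; +5 dB make-up → 9.5 dBu.
Stage 2: overshoot 1 dB → 1/20 = 0.05 dB → 8.55 dBu.
Stage 3: overshoot 0.55 dB → 0.55/8 = 0.06875 dB → 8.06875 dBu.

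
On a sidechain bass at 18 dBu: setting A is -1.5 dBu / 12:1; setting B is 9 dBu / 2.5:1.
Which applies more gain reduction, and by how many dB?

A, by 12.475 dB

A: GR = 19.5 − 19.5/12 = 17.875 dB.
B: GR = 9 − 9/2.5 = 5.4 dB.
Difference: 12.475 dB in favour of A.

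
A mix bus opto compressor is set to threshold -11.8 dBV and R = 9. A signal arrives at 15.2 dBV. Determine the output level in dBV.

Overshoot: 15.2 − (-11.8) = 27 dB.
9:1 compression reduces that to 27/9 = 3 dB over.
So the level is -11.8 + 3 = -8.8 dBV.

-8.8 dBV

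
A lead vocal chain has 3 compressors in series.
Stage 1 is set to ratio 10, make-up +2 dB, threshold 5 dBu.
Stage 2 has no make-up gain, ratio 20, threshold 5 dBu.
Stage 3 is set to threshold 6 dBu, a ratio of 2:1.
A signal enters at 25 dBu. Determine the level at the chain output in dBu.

5.2 dBu

Stage 1: overshoot 20 dB → 20/10 = 2 dB → 7 dBu; +2 dB make-up → 9 dBu.
Stage 2: 9 dBu is 4 dB over 5 dBu; at 20:1 that becomes 0.2 dB over, giving 5.2 dBu.
Stage 3: 5.2 dBu ≤ 6 dBu, so stage 3 doesn't engage; output 5.2 dBu.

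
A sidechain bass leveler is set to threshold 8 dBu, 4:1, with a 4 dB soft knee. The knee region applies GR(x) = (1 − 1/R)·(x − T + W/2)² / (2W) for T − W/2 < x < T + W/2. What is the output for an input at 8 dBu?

7.625 dBu

x − T + W/2 = 8 − 8 + 2 = 2.
GR = (1 − 1/4) × 2² / 8 = 0.75 × 4 / 8 = 0.375 dB.
Output = 8 − 0.375 = 7.625 dBu.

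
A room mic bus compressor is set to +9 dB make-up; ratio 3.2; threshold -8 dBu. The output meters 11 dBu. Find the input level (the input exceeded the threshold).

24 dBu

Stripping the +9 dB make-up gives 2 dBu at the gain stage.
The compressed level sits 2 − (-8) = 10 dB over threshold.
Undo the ratio: input overshoot = 10 × 3.2 = 32 dB, giving input = 24 dBu.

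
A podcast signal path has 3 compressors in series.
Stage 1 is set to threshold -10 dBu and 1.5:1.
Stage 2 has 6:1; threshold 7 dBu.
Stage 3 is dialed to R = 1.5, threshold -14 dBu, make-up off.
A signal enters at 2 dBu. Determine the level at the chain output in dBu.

-6 dBu

Stage 1: 2 dBu is 12 dB over -10 dBu; at 1.5:1 that becomes 8 dB over, giving -2 dBu.
Stage 2: below threshold (-2 ≤ 7); passes unchanged; output -2 dBu.
Stage 3: -2 dBu is 12 dB over -14 dBu; at 1.5:1 that becomes 8 dB over, giving -6 dBu.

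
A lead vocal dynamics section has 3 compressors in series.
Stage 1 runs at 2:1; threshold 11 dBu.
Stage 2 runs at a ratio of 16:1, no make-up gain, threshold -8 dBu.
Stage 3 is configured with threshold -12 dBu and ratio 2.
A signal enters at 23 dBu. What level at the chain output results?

-9.21875 dBu

Stage 1: 23 dBu is 12 dB over 11 dBu; at 2:1 that becomes 6 dB over, giving 17 dBu.
Stage 2: 17 dBu is 25 dB over -8 dBu; at 16:1 that becomes 1.5625 dB over, giving -6.4375 dBu.
Stage 3: -6.4375 dBu is 5.5625 dB over -12 dBu; at 2:1 that becomes 2.78125 dB over, giving -9.21875 dBu.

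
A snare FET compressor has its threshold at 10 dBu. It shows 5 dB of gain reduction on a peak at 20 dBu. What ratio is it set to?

Input overshoot = 20 − 10 = 10 dB.
Output overshoot = 10 − 5 = 5 dB.
Ratio = input overshoot / output overshoot = 10 / 5 = 2.

2:1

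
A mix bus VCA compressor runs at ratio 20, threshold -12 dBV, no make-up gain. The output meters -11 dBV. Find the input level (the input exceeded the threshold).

Post-compression overshoot = -11 − (-12) = 1 dB.
Undo the ratio: input overshoot = 1 × 20 = 20 dB, giving input = 8 dBV.

8 dBV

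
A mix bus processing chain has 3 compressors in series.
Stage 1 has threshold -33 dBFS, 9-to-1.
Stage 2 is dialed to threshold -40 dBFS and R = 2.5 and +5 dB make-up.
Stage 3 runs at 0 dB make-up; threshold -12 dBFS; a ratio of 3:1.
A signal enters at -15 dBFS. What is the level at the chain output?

-31.4 dBFS

Stage 1: overshoot 18 dB → 18/9 = 2 dB → -31 dBFS.
Stage 2: overshoot 9 dB → 9/2.5 = 3.6 dB → -36.4 dBFS; +5 dB make-up → -31.4 dBFS.
Stage 3: below threshold (-31.4 ≤ -12); passes unchanged; output -31.4 dBFS.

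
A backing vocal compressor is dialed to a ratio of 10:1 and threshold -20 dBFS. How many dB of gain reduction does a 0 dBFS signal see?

18 dB

0 dBFS exceeds the threshold by 20 dB.
A 10:1 ratio leaves 2 dB of that excess.
GR = overshoot in − overshoot out = 20 − 2 = 18 dB.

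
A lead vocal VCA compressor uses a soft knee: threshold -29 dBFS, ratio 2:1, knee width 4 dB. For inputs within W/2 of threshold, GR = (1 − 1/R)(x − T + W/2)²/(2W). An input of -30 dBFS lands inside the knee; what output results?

x − T + W/2 = -30 − (-29) + 2 = 1.
GR = (1 − 1/2) × 1² / 8 = 0.5 × 1 / 8 = 0.0625 dB.
Output = -30 − 0.0625 = -30.0625 dBFS.

-30.0625 dBFS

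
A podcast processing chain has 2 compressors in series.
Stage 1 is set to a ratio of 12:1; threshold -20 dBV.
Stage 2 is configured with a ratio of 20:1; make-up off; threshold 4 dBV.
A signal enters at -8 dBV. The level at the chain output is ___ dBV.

-19 dBV

Stage 1: 12 dB above -20 dBV, reduced 12:1 to 1 dB above → -19 dBV.
Stage 2: -19 dBV ≤ 4 dBV, so stage 2 doesn't engage; output -19 dBV.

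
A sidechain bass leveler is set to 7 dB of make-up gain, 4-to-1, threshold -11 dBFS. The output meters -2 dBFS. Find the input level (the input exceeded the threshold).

-3 dBFS

Remove make-up: -2 − 7 = -9 dBFS.
Post-compression overshoot = -9 − (-11) = 2 dB.
Before 4:1 compression the overshoot was 2 × 4 = 8 dB, so input = -11 + 8 = -3 dBFS.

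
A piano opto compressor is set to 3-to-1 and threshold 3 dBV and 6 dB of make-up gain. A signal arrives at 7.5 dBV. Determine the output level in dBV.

7.5 dBV sits 4.5 dB over threshold.
The 4.5 dB excess becomes 1.5 dB after 3:1 reduction.
Output = 3 + 1.5 = 4.5 dBV; make-up adds 6 dB, giving 10.5 dBV.

10.5 dBV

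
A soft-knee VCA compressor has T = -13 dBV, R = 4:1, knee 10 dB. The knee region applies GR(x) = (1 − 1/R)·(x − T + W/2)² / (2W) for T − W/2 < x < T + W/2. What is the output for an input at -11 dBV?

x − T + W/2 = -11 − (-13) + 5 = 7.
GR = (1 − 1/4) × 7² / 20 = 0.75 × 49 / 20 = 1.8375 dB.
Output = -11 − 1.8375 = -12.8375 dBV.

-12.8375 dBV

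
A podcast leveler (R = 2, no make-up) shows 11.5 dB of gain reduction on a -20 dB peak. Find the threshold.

Let T be the threshold. Output overshoot = (input overshoot)/R, so -31.5 − T = (-20 − T)/2.
2·(-31.5 − T) = -20 − T → 1·T = -63 − (-20) = -43.
T = -43/1 = -43 dB.

-43 dB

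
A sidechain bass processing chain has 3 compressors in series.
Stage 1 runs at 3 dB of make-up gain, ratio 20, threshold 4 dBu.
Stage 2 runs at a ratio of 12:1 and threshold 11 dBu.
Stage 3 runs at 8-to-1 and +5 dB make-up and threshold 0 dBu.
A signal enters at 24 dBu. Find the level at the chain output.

Stage 1: overshoot 20 dB → 20/20 = 1 dB → 5 dBu; +3 dB make-up → 8 dBu.
Stage 2: 8 dBu ≤ 11 dBu, so stage 2 doesn't engage; output 8 dBu.
Stage 3: 8 dB above 0 dBu, reduced 8:1 to 1 dB above → 1 dBu; +5 dB make-up → 6 dBu.

6 dBu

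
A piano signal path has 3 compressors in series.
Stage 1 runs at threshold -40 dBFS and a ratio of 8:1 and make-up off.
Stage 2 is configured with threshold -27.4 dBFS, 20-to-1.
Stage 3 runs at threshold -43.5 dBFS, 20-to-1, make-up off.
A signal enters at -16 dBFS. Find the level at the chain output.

Stage 1: overshoot 24 dB → 24/8 = 3 dB → -37 dBFS.
Stage 2: -37 dBFS is at or below the -27.4 dBFS threshold — no compression; output -37 dBFS.
Stage 3: -37 dBFS is 6.5 dB over -43.5 dBFS; at 20:1 that becomes 0.325 dB over, giving -43.175 dBFS.

-43.175 dBFS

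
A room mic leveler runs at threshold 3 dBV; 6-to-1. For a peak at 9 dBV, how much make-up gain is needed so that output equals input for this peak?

The peak compresses to 3 + 6/6 = 4 dBV.
To reach 9 dBV requires 9 − 4 = 5 dB of make-up.

5 dB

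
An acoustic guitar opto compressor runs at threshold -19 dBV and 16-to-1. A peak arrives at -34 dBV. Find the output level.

-34 dBV

-34 dBV is 15 dB below the -19 dBV threshold, so no gain reduction is applied.
Output = input = -34 dBV.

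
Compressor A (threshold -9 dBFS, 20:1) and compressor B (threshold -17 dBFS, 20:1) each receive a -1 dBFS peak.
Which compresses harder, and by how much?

A: overshoot 8 dB → output overshoot 0.4 dB → GR 7.6 dB.
B: overshoot 16 dB → output overshoot 0.8 dB → GR 15.2 dB.
B applies 7.6 dB more gain reduction.

B, by 7.6 dB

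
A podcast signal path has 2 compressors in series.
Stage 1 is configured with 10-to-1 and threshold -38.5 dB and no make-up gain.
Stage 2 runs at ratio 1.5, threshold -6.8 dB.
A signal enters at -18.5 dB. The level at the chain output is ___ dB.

-36.5 dB

Stage 1: -18.5 dB is 20 dB over -38.5 dB; at 10:1 that becomes 2 dB over, giving -36.5 dB.
Stage 2: -36.5 dB is at or below the -6.8 dB threshold — no compression; output -36.5 dB.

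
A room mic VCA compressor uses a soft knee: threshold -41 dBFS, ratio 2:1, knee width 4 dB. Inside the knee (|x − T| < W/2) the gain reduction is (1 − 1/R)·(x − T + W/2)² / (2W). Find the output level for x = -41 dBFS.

x − T + W/2 = -41 − (-41) + 2 = 2.
GR = (1 − 1/2) × 2² / 8 = 0.5 × 4 / 8 = 0.25 dB.
Output = -41 − 0.25 = -41.25 dBFS.

-41.25 dBFS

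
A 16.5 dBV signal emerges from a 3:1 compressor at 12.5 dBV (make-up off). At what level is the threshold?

Let T be the threshold. Output overshoot = (input overshoot)/R, so 12.5 − T = (16.5 − T)/3.
3·(12.5 − T) = 16.5 − T → 2·T = 37.5 − 16.5 = 21.
T = 21/2 = 10.5 dBV.

10.5 dBV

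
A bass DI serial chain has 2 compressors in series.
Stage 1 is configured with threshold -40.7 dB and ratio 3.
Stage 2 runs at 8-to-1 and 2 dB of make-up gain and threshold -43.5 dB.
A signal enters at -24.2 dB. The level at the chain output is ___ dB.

-40.4625 dB

Stage 1: overshoot 16.5 dB → 16.5/3 = 5.5 dB → -35.2 dB.
Stage 2: -35.2 dB is 8.3 dB over -43.5 dB; at 8:1 that becomes 1.0375 dB over, giving -42.4625 dB; +2 dB make-up → -40.4625 dB.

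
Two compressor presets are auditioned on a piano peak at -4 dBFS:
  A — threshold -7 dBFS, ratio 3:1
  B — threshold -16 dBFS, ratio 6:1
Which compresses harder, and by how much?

A: GR = 3 − 3/3 = 2 dB.
B: GR = 12 − 12/6 = 10 dB.
B reduces 8 dB more.

B, by 8 dB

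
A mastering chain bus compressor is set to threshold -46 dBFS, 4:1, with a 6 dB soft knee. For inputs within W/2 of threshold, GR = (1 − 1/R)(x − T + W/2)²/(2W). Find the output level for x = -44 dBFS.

-45.5625 dBFS

x − T + W/2 = -44 − (-46) + 3 = 5.
GR = (1 − 1/4) × 5² / 12 = 0.75 × 25 / 12 = 1.5625 dB.
Output = -44 − 1.5625 = -45.5625 dBFS.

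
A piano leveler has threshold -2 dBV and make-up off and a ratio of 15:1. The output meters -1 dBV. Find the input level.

Post-compression overshoot = -1 − (-2) = 1 dB.
Before 15:1 compression the overshoot was 1 × 15 = 15 dB, so input = -2 + 15 = 13 dBV.

13 dBV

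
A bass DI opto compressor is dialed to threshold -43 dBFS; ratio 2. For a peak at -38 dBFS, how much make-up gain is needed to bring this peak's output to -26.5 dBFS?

14 dB

Without make-up, output = threshold + overshoot/2 = -43 + 2.5 = -40.5 dBFS.
Gap to target: 14 dB.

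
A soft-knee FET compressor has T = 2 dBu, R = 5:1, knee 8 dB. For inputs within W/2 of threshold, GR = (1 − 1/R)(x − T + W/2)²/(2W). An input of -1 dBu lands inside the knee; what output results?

x − T + W/2 = -1 − 2 + 4 = 1.
GR = (1 − 1/5) × 1² / 16 = 0.8 × 1 / 16 = 0.05 dB.
Output = -1 − 0.05 = -1.05 dBu.

-1.05 dBu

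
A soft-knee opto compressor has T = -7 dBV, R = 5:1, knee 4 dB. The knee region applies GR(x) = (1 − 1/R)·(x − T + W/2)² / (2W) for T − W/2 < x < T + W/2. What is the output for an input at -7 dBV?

-7.4 dBV

x − T + W/2 = -7 − (-7) + 2 = 2.
GR = (1 − 1/5) × 2² / 8 = 0.8 × 4 / 8 = 0.4 dB.
Output = -7 − 0.4 = -7.4 dBV.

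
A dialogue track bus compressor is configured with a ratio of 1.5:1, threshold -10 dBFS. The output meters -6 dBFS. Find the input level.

Post-compression overshoot = -6 − (-10) = 4 dB.
Undo the ratio: input overshoot = 4 × 1.5 = 6 dB, giving input = -4 dBFS.

-4 dBFS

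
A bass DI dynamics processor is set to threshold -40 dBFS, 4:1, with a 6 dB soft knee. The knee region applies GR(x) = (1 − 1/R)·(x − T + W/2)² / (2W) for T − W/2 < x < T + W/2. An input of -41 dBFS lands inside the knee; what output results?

-41.25 dBFS

x − T + W/2 = -41 − (-40) + 3 = 2.
GR = (1 − 1/4) × 2² / 12 = 0.75 × 4 / 12 = 0.25 dB.
Output = -41 − 0.25 = -41.25 dBFS.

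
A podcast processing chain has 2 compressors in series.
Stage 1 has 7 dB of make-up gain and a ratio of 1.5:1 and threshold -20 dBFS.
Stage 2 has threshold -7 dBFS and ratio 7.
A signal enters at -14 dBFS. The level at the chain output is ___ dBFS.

Stage 1: -14 dBFS is 6 dB over -20 dBFS; at 1.5:1 that becomes 4 dB over, giving -16 dBFS; +7 dB make-up → -9 dBFS.
Stage 2: -9 dBFS is at or below the -7 dBFS threshold — no compression; output -9 dBFS.

-9 dBFS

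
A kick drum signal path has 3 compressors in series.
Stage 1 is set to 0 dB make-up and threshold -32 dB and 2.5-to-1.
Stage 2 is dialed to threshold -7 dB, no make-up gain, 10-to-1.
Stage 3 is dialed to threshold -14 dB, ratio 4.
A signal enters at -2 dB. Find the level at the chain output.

Stage 1: overshoot 30 dB → 30/2.5 = 12 dB → -20 dB.
Stage 2: -20 dB ≤ -7 dB, so stage 2 doesn't engage; output -20 dB.
Stage 3: -20 dB is at or below the -14 dB threshold — no compression; output -20 dB.

-20 dB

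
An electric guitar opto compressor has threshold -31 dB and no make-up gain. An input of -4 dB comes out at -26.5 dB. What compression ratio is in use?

6:1

Input overshoot = -4 − (-31) = 27 dB; output overshoot = -26.5 − (-31) = 4.5 dB.
Ratio = 27 / 4.5 = 6.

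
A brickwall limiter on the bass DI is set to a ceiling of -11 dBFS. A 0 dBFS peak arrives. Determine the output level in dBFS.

The limiter clamps the peak to its -11 dBFS ceiling.

-11 dBFS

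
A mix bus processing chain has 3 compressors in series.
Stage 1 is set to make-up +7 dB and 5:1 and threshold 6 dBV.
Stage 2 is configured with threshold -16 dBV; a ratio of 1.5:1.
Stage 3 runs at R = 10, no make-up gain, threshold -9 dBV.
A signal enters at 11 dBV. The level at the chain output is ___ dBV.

Stage 1: 11 dBV is 5 dB over 6 dBV; at 5:1 that becomes 1 dB over, giving 7 dBV; +7 dB make-up → 14 dBV.
Stage 2: 14 dBV is 30 dB over -16 dBV; at 1.5:1 that becomes 20 dB over, giving 4 dBV.
Stage 3: overshoot 13 dB → 13/10 = 1.3 dB → -7.7 dBV.

-7.7 dBV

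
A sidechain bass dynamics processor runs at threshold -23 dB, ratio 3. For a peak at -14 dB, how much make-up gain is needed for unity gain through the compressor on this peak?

Without make-up, output = threshold + overshoot/3 = -23 + 3 = -20 dB.
Gap to target: 6 dB.

6 dB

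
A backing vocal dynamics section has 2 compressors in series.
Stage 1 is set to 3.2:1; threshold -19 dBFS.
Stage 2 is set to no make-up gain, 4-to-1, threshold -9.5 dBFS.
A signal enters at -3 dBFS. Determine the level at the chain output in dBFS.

Stage 1: -3 dBFS is 16 dB over -19 dBFS; at 3.2:1 that becomes 5 dB over, giving -14 dBFS.
Stage 2: -14 dBFS ≤ -9.5 dBFS, so stage 2 doesn't engage; output -14 dBFS.

-14 dBFS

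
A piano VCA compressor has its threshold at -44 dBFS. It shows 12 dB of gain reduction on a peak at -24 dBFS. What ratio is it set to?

Input overshoot = -24 − (-44) = 20 dB.
Output overshoot = 20 − 12 = 8 dB.
Ratio = input overshoot / output overshoot = 20 / 8 = 2.5.

2.5:1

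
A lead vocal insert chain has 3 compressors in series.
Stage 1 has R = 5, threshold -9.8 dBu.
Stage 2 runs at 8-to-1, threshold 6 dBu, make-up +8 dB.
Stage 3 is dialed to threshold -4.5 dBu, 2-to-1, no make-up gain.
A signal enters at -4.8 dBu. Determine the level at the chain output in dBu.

-2.65 dBu

Stage 1: 5 dB above -9.8 dBu, reduced 5:1 to 1 dB above → -8.8 dBu.
Stage 2: -8.8 dBu is at or below the 6 dBu threshold — no compression; make-up brings it to -0.8 dBu.
Stage 3: 3.7 dB above -4.5 dBu, reduced 2:1 to 1.85 dB above → -2.65 dBu.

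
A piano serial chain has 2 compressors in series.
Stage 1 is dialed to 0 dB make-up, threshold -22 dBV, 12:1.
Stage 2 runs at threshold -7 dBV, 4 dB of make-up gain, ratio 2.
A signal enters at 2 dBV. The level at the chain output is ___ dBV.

Stage 1: overshoot 24 dB → 24/12 = 2 dB → -20 dBV.
Stage 2: -20 dBV is at or below the -7 dBV threshold — no compression; make-up brings it to -16 dBV.

-16 dBV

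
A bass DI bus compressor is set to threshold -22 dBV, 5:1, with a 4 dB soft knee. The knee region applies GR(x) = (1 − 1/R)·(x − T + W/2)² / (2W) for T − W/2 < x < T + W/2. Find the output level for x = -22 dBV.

x − T + W/2 = -22 − (-22) + 2 = 2.
GR = (1 − 1/5) × 2² / 8 = 0.8 × 4 / 8 = 0.4 dB.
Output = -22 − 0.4 = -22.4 dBV.

-22.4 dBV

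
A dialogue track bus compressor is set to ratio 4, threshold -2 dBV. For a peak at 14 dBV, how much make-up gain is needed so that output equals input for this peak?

Without make-up, output = threshold + overshoot/4 = -2 + 4 = 2 dBV.
Gap to target: 12 dB.

12 dB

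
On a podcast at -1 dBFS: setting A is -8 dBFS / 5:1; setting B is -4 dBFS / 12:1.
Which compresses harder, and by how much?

A: 7 dB over, compressed to 1.4 dB over, so 5.6 dB of GR.
B: 3 dB over, compressed to 0.25 dB over, so 2.75 dB of GR.
A applies 2.85 dB more gain reduction.

A, by 2.85 dB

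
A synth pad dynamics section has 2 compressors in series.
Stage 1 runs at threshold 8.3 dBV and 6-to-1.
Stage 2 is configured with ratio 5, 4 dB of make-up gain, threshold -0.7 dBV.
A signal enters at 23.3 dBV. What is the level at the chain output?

Stage 1: 23.3 dBV is 15 dB over 8.3 dBV; at 6:1 that becomes 2.5 dB over, giving 10.8 dBV.
Stage 2: 10.8 dBV is 11.5 dB over -0.7 dBV; at 5:1 that becomes 2.3 dB over, giving 1.6 dBV; +4 dB make-up → 5.6 dBV.

5.6 dBV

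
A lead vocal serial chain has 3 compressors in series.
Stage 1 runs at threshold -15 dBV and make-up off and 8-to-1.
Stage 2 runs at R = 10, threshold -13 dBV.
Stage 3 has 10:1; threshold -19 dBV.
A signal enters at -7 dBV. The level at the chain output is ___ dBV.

Stage 1: -7 dBV is 8 dB over -15 dBV; at 8:1 that becomes 1 dB over, giving -14 dBV.
Stage 2: -14 dBV is at or below the -13 dBV threshold — no compression; output -14 dBV.
Stage 3: overshoot 5 dB → 5/10 = 0.5 dB → -18.5 dBV.

-18.5 dBV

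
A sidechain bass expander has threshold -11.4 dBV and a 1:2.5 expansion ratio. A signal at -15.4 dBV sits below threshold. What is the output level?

The input is 4 dB below the -11.4 dBV threshold.
A 1:2.5 expander multiplies undershoot by 2.5: 4 × 2.5 = 10 dB below threshold.
Output = -11.4 − 10 = -21.4 dBV.

-21.4 dBV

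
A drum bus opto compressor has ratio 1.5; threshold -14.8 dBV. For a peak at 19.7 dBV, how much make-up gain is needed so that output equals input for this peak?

11.5 dB

The peak compresses to -14.8 + 34.5/1.5 = 8.2 dBV.
To reach 19.7 dBV requires 19.7 − 8.2 = 11.5 dB of make-up.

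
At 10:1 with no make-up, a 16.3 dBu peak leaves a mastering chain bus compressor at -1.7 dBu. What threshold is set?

Let T be the threshold. Output overshoot = (input overshoot)/R, so -1.7 − T = (16.3 − T)/10.
10·(-1.7 − T) = 16.3 − T → 9·T = -17 − 16.3 = -33.3.
T = -33.3/9 = -3.7 dBu.

-3.7 dBu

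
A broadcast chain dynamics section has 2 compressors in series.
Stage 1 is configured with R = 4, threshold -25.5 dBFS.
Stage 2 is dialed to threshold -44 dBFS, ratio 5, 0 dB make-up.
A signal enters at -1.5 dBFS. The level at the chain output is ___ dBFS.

Stage 1: overshoot 24 dB → 24/4 = 6 dB → -19.5 dBFS.
Stage 2: -19.5 dBFS is 24.5 dB over -44 dBFS; at 5:1 that becomes 4.9 dB over, giving -39.1 dBFS.

-39.1 dBFS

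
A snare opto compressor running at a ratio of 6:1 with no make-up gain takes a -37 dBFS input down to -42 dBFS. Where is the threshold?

Gain reduction = -37 − (-42) = 5 dB; output overshoot = GR / (R − 1) = 5 / 5 = 1 dB.
Threshold = output − output overshoot = -42 − 1 = -43 dBFS.

-43 dBFS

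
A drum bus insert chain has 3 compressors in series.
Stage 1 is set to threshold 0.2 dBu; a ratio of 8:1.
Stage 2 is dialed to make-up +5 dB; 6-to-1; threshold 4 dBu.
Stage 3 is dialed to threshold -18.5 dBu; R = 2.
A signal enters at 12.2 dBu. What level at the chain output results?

-5.9 dBu

Stage 1: 12.2 dBu is 12 dB over 0.2 dBu; at 8:1 that becomes 1.5 dB over, giving 1.7 dBu.
Stage 2: below threshold (1.7 ≤ 4); passes unchanged; make-up brings it to 6.7 dBu.
Stage 3: overshoot 25.2 dB → 25.2/2 = 12.6 dB → -5.9 dBu.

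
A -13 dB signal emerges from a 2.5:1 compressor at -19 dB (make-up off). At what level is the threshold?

Gain reduction = -13 − (-19) = 6 dB; output overshoot = GR / (R − 1) = 6 / 1.5 = 4 dB.
Threshold = output − output overshoot = -19 − 4 = -23 dB.

-23 dB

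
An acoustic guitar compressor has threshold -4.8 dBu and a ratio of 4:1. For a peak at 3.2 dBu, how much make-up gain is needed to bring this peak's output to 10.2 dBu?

13 dB

Without make-up, output = threshold + overshoot/4 = -4.8 + 2 = -2.8 dBu.
Gap to target: 13 dB.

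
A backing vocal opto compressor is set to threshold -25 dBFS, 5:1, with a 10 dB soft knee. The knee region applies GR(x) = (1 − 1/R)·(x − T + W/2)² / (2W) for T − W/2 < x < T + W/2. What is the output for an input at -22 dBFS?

x − T + W/2 = -22 − (-25) + 5 = 8.
GR = (1 − 1/5) × 8² / 20 = 0.8 × 64 / 20 = 2.56 dB.
Output = -22 − 2.56 = -24.56 dBFS.

-24.56 dBFS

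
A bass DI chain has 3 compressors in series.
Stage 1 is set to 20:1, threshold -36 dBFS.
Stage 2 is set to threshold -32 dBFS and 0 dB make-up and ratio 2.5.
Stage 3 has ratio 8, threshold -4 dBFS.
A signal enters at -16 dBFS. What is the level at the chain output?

Stage 1: overshoot 20 dB → 20/20 = 1 dB → -35 dBFS.
Stage 2: below threshold (-35 ≤ -32); passes unchanged; output -35 dBFS.
Stage 3: below threshold (-35 ≤ -4); passes unchanged; output -35 dBFS.

-35 dBFS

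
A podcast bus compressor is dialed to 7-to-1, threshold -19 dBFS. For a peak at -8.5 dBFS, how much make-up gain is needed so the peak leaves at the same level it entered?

The peak compresses to -19 + 10.5/7 = -17.5 dBFS.
To reach -8.5 dBFS requires -8.5 − (-17.5) = 9 dB of make-up.

9 dB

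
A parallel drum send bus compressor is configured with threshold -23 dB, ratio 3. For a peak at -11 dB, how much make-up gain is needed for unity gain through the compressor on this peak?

8 dB

Without make-up, output = threshold + overshoot/3 = -23 + 4 = -19 dB.
Gap to target: 8 dB.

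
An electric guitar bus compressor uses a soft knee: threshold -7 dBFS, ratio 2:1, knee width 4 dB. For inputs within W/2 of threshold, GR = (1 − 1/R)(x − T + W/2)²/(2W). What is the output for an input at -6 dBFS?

x − T + W/2 = -6 − (-7) + 2 = 3.
GR = (1 − 1/2) × 3² / 8 = 0.5 × 9 / 8 = 0.5625 dB.
Output = -6 − 0.5625 = -6.5625 dBFS.

-6.5625 dBFS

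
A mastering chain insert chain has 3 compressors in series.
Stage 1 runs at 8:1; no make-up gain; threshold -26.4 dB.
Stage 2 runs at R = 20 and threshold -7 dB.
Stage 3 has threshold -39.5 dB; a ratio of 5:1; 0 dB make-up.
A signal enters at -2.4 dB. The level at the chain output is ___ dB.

-36.28 dB

Stage 1: -2.4 dB is 24 dB over -26.4 dB; at 8:1 that becomes 3 dB over, giving -23.4 dB.
Stage 2: -23.4 dB ≤ -7 dB, so stage 2 doesn't engage; output -23.4 dB.
Stage 3: 16.1 dB above -39.5 dB, reduced 5:1 to 3.22 dB above → -36.28 dB.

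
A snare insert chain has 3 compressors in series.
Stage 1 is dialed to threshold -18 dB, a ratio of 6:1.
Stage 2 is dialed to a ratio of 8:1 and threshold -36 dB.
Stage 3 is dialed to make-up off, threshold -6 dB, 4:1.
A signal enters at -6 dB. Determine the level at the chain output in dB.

Stage 1: overshoot 12 dB → 12/6 = 2 dB → -16 dB.
Stage 2: 20 dB above -36 dB, reduced 8:1 to 2.5 dB above → -33.5 dB.
Stage 3: -33.5 dB ≤ -6 dB, so stage 3 doesn't engage; output -33.5 dB.

-33.5 dB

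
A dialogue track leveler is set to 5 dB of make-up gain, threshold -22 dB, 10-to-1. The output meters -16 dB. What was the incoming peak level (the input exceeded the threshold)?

-12 dB

Remove make-up: -16 − 5 = -21 dB.
Post-compression overshoot = -21 − (-22) = 1 dB.
Before 10:1 compression the overshoot was 1 × 10 = 10 dB, so input = -22 + 10 = -12 dB.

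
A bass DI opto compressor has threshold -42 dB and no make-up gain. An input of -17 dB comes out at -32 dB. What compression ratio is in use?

Input overshoot = -17 − (-42) = 25 dB; output overshoot = -32 − (-42) = 10 dB.
Ratio = 25 / 10 = 2.5.

2.5:1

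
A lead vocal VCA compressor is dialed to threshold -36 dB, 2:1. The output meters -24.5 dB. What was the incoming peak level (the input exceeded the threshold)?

Post-compression overshoot = -24.5 − (-36) = 11.5 dB.
Before 2:1 compression the overshoot was 11.5 × 2 = 23 dB, so input = -36 + 23 = -13 dB.

-13 dB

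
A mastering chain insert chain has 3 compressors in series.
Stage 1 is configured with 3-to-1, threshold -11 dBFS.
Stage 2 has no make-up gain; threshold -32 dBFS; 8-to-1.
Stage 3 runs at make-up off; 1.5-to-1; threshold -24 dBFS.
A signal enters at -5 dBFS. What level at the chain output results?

-29.125 dBFS

Stage 1: overshoot 6 dB → 6/3 = 2 dB → -9 dBFS.
Stage 2: overshoot 23 dB → 23/8 = 2.875 dB → -29.125 dBFS.
Stage 3: -29.125 dBFS is at or below the -24 dBFS threshold — no compression; output -29.125 dBFS.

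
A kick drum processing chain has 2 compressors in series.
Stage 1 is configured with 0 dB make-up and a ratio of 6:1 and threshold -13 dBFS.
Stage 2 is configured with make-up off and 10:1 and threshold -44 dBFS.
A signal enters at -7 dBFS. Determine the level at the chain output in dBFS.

-40.8 dBFS

Stage 1: -7 dBFS is 6 dB over -13 dBFS; at 6:1 that becomes 1 dB over, giving -12 dBFS.
Stage 2: -12 dBFS is 32 dB over -44 dBFS; at 10:1 that becomes 3.2 dB over, giving -40.8 dBFS.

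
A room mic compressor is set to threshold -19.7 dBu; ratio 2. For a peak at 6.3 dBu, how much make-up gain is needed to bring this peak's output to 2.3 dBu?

9 dB

Overshoot 26 dB → 26/2 = 13 dB after compression, so the compressed level is -19.7 + 13 = -6.7 dBu.
Make-up = target − compressed = 2.3 − (-6.7) = 9 dB.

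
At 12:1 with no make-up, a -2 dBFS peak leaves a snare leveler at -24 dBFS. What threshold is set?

Let T be the threshold. Output overshoot = (input overshoot)/R, so -24 − T = (-2 − T)/12.
12·(-24 − T) = -2 − T → 11·T = -288 − (-2) = -286.
T = -286/11 = -26 dBFS.

-26 dBFS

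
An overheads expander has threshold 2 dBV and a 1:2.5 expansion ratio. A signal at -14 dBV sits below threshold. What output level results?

Undershoot = 2 − (-14) = 16 dB.
At 1:2.5, that expands to 40 dB under threshold.
Output = 2 − 40 = -38 dBV.

-38 dBV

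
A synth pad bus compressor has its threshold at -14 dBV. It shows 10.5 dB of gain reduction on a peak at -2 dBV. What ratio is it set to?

Input overshoot = -2 − (-14) = 12 dB.
Output overshoot = 12 − 10.5 = 1.5 dB.
Ratio = input overshoot / output overshoot = 12 / 1.5 = 8.

8:1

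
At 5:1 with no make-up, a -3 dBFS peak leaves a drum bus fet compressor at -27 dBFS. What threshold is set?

-33 dBFS

Gain reduction = -3 − (-27) = 24 dB; output overshoot = GR / (R − 1) = 24 / 4 = 6 dB.
Threshold = output − output overshoot = -27 − 6 = -33 dBFS.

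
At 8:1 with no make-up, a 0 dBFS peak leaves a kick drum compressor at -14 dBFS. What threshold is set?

-16 dBFS

Let T be the threshold. Output overshoot = (input overshoot)/R, so -14 − T = (0 − T)/8.
8·(-14 − T) = 0 − T → 7·T = -112 − 0 = -112.
T = -112/7 = -16 dBFS.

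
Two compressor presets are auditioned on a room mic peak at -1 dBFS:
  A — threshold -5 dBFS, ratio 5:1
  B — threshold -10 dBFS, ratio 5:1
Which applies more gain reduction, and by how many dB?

A: overshoot 4 dB → output overshoot 0.8 dB → GR 3.2 dB.
B: overshoot 9 dB → output overshoot 1.8 dB → GR 7.2 dB.
B applies 4 dB more gain reduction.

B, by 4 dB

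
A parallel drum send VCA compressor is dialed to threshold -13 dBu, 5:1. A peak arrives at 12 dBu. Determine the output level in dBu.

The input is 25 dB above the -13 dBu threshold.
At 5:1 the overshoot is divided by 5, leaving 5 dB above threshold.
Output = -13 + 5 = -8 dBu.

-8 dBu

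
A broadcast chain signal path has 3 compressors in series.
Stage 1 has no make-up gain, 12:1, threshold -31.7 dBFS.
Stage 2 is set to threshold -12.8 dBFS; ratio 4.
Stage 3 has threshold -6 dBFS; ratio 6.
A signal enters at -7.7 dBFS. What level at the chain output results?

-29.7 dBFS

Stage 1: -7.7 dBFS is 24 dB over -31.7 dBFS; at 12:1 that becomes 2 dB over, giving -29.7 dBFS.
Stage 2: -29.7 dBFS is at or below the -12.8 dBFS threshold — no compression; output -29.7 dBFS.
Stage 3: -29.7 dBFS ≤ -6 dBFS, so stage 3 doesn't engage; output -29.7 dBFS.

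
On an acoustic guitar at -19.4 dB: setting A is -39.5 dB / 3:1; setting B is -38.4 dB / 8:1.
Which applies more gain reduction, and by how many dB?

B, by 3.225 dB

A: GR = 20.1 − 20.1/3 = 13.4 dB.
B: GR = 19 − 19/8 = 16.625 dB.
Difference: 3.225 dB in favour of B.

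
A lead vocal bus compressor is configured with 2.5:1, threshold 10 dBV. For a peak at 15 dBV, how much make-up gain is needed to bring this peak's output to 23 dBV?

Without make-up, output = threshold + overshoot/2.5 = 10 + 2 = 12 dBV.
Gap to target: 11 dB.

11 dB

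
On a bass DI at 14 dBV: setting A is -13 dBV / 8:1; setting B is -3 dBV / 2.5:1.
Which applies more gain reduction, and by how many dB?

A, by 13.425 dB

A: overshoot 27 dB → output overshoot 3.375 dB → GR 23.625 dB.
B: overshoot 17 dB → output overshoot 6.8 dB → GR 10.2 dB.
Difference: 13.425 dB in favour of A.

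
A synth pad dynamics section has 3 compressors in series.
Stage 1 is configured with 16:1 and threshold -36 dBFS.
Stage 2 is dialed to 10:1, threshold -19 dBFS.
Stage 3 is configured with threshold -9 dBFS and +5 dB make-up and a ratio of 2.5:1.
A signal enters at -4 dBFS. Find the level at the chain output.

Stage 1: overshoot 32 dB → 32/16 = 2 dB → -34 dBFS.
Stage 2: below threshold (-34 ≤ -19); passes unchanged; output -34 dBFS.
Stage 3: below threshold (-34 ≤ -9); passes unchanged; make-up brings it to -29 dBFS.

-29 dBFS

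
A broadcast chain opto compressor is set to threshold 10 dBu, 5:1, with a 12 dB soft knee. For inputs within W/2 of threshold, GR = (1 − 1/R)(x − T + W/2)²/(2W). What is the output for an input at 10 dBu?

x − T + W/2 = 10 − 10 + 6 = 6.
GR = (1 − 1/5) × 6² / 24 = 0.8 × 36 / 24 = 1.2 dB.
Output = 10 − 1.2 = 8.8 dBu.

8.8 dBu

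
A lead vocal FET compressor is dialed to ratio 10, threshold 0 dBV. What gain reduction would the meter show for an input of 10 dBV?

Overshoot = 10 − 0 = 10 dB.
A 10:1 ratio leaves 1 dB of that excess.
So the signal is attenuated by 10 − 1 = 9 dB.

9 dB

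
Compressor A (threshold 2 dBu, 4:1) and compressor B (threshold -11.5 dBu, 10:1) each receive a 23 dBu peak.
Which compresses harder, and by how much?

A: 21 dB over, compressed to 5.25 dB over, so 15.75 dB of GR.
B: 34.5 dB over, compressed to 3.45 dB over, so 31.05 dB of GR.
Difference: 15.3 dB in favour of B.

B, by 15.3 dB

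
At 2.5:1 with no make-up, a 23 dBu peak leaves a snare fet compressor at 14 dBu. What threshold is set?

8 dBu

Gain reduction = 23 − 14 = 9 dB; output overshoot = GR / (R − 1) = 9 / 1.5 = 6 dB.
Threshold = output − output overshoot = 14 − 6 = 8 dBu.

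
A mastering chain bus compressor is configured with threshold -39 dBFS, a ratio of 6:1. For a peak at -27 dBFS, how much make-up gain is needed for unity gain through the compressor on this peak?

Without make-up, output = threshold + overshoot/6 = -39 + 2 = -37 dBFS.
Gap to target: 10 dB.

10 dB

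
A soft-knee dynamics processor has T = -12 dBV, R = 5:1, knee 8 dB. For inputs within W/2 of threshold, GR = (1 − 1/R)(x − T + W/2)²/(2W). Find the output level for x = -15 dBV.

x − T + W/2 = -15 − (-12) + 4 = 1.
GR = (1 − 1/5) × 1² / 16 = 0.8 × 1 / 16 = 0.05 dB.
Output = -15 − 0.05 = -15.05 dBV.

-15.05 dBV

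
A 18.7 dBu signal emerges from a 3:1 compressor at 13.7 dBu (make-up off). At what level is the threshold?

11.2 dBu

Gain reduction = 18.7 − 13.7 = 5 dB; output overshoot = GR / (R − 1) = 5 / 2 = 2.5 dB.
Threshold = output − output overshoot = 13.7 − 2.5 = 11.2 dBu.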